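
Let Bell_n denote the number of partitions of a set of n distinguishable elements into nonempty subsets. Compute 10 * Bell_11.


Bell_11 can be computed from the Bell triangle or from Dobinski's identity Bell_n = (1/e) * sum_{k>=0} k^n / k!.
Computing Bell_11 = 678570.
Then 10 * 678570 = 6785700.

6785700


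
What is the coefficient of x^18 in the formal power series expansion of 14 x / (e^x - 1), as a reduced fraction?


The exponential generating function for Bernoulli numbers is
x / (e^x - 1) = sum_{k>=0} B_k x^k / k!.
So the coefficient of x^18 in 14 x / (e^x - 1) is 14 B_18 / 18!.
Computing: B_18 = 43867/798, 18! = 6402373705728000, giving
14 * 43867/798 / 6402373705728000 = 43867/364935301226496000.

43867/364935301226496000


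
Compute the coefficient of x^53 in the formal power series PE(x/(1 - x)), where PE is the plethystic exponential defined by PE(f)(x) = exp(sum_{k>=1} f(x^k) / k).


For f(x) = x/(1 - x) we have
sum_{k>=1} f(x^k) / k = sum_{k>=1} (1/k) * x^k / (1 - x^k) = sum_{k, m >= 1} x^(k m) / k,
which after exponentiating simplifies to
PE(x/(1 - x)) = prod_{k>=1} 1 / (1 - x^k).
This is the generating function for the partition function p(n), so the coefficient of x^53 is p(53).
Computing p(53) by dynamic programming over parts 1, 2, ..., 53: p(53) = 329931.

329931


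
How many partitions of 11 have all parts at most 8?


Using the generating function (1-x)^(-1)(1-x^2)^(-1)...(1-x^8)^(-1),
the coefficient of x^11 counts these restricted partitions.
Result = 52

52


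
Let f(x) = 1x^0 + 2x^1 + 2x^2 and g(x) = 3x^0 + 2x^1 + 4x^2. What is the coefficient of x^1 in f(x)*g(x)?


Cauchy product at x^1:
1*2 + 2*3
= 8

8


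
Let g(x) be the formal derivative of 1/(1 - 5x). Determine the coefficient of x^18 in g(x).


Differentiate termwise: d/dx sum_{k>=0} 5^k x^k = sum_{k>=1} k 5^k x^(k-1) = sum_{j>=0} (j+1) 5^(j+1) x^j.
Equivalently, d/dx [1/(1 - 5x)] = 5/(1 - 5x)^2.
For j = 18: 19 * 5^19 = 19 * 19073486328125 = 362396240234375.

362396240234375


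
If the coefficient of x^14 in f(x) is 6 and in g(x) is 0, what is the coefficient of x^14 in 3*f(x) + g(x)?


Scalar multiplication scales coefficients: 3 * 6 = 18.
Then add the g coefficient: 18 + 0
= 18

18


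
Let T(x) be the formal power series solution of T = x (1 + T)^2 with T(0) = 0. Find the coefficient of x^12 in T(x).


Apply the Lagrange inversion formula: if T = x * phi(T) with phi(t) = (1 + t)^2, then [x^n] T = (1/n) [t^(n-1)] phi(t)^n = (1/n) [t^(n-1)] (1 + t)^(2n) = (1/n) C(2n, n-1).
Using the identity C(2n, n-1) = C(2n, n) * n / (n+1), the unscaled factor equals C(2n, n) / (n+1) = C_n, the n-th Catalan number.
For n = 12: C_12 = C(24, 12) / 13 = 2704156/13 = 208012 = 208012.

208012


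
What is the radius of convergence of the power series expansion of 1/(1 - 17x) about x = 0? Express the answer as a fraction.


Expanding 1/(1 - 17x) = sum_{k>=0} 17^k x^k, the series converges when |17x| < 1, i.e., |x| < 1/17.
So the radius of convergence is 1/17 = 1/17.

1/17


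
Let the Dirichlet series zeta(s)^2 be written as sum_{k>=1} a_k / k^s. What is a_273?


The Dirichlet convolution of the constant function 1 with itself gives (1 * 1)(k) = sum_{d | k} 1 = d(k), the number of positive divisors of k.
Since zeta(s) = sum_{k>=1} 1/k^s, we have zeta(s)^2 = sum_{k>=1} d(k)/k^s, so a_k = d(k).
For k = 273: the divisors are 1, 3, 7, 13, 21, 39, 91, 273.
Count = 8.

8


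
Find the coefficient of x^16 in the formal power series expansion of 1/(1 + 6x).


Write 1/(1 + c x) = 1/(1 - (-c) x) and apply the geometric-series identity
1/(1 - y) = sum_{k>=0} y^k to get 1/(1 + c x) = sum_{k>=0} (-c)^k x^k.
So the coefficient of x^k is (-c)^k = (-1)^k * c^k.
Here c = 6 and k = 16:
(-6)^16 = 1 * 2821109907456 = 2821109907456

2821109907456


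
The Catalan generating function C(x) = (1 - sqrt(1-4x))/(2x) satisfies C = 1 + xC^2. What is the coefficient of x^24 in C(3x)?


Substituting x -> 3x scales the n-th coefficient by 3^n, so [x^24] C(3x) = 3^24 * C_24.
C_24 = C(2*24, 24)/(25) = 32247603683100/25 = 1289904147324.
So 3^24 * 1289904147324 = 282429536481 * 1289904147324 = 364307030433636856526844.

364307030433636856526844


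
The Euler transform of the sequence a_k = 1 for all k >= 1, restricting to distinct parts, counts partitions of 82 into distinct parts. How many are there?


Partitions of 82 into distinct parts can be computed via generating function.
Product (1+x)(1+x^2)(1+x^3)...
The coefficient of x^82 = 92864

92864


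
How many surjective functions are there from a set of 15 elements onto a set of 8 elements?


By inclusion-exclusion on which target elements are missed, the number of surjections from an n-set onto a k-set is
surj(n, k) = sum_{j=0}^{k} (-1)^j C(k, j) (k - j)^n.
Equivalently surj(n, k) = k! * S(n, k), where S(n, k) is the Stirling number of the second kind.
For n = 15, k = 8:
S(15, 8) = 216627840, so
surj = 8! * 216627840 = 40320 * 216627840 = 8734434508800.

8734434508800


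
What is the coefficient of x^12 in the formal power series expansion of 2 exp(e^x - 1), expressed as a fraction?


exp(e^x - 1) is the exponential generating function for the Bell numbers Bell_k: exp(e^x - 1) = sum_{k>=0} Bell_k x^k / k!.
So the coefficient of x^12 in 2 exp(e^x - 1) is 2 Bell_12 / 12!.
Computing: Bell_12 = 4213597 and 12! = 479001600, giving
2 * 4213597/479001600 = 4213597/239500800.

4213597/239500800


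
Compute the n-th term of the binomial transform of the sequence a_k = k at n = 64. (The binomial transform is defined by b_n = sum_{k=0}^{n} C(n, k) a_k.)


With a_k = k, b_n = sum_{k=0}^{n} C(n, k) k. Using k * C(n, k) = n * C(n-1, k-1) gives b_n = n * sum_{k>=1} C(n-1, k-1) = n * 2^(n-1).
For n = 64: 64 * 2^63 = 64 * 9223372036854775808 = 590295810358705651712.

590295810358705651712


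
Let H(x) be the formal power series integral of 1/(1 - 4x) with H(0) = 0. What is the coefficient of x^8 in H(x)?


1/(1 - 4x) = sum_{k>=0} 4^k x^k. Integrating termwise with H(0) = 0:
H(x) = sum_{k>=0} 4^k x^(k+1) / (k+1) = sum_{m>=1} 4^(m-1) x^m / m.
For m = 8: 4^7/8 = 16384/8 = 2048.

2048


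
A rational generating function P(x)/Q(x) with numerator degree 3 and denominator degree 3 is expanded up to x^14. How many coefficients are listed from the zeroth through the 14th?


Expanding up to x^14 gives the coefficients for x^0, x^1, ..., x^14.
That is 14 + 1 = 15 coefficients in total.

15


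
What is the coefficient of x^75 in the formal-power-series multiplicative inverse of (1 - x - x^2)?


Let the inverse be f(x) = sum_{k>=0} a_k x^k. From f(x) * (1 - x - x^2) = 1 and matching coefficients:
 x^0: a_0 = 1.
 x^1: a_1 - a_0 = 0, so a_1 = 1.
 x^k (k >= 2): a_k - a_{k-1} - a_{k-2} = 0, i.e. a_k = a_{k-1} + a_{k-2}.
This is the Fibonacci-type recurrence shifted so that a_0 = a_1 = 1.
Iterating: a_0=1, a_1=1, a_2=2, a_3=3, a_4=5, a_5=8, a_6=13, a_7=21, a_8=34, a_9=55, ...
a_75 = 3416454622906707.

3416454622906707


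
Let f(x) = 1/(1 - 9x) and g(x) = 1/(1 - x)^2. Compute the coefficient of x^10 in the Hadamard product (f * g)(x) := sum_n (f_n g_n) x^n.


f has coefficients f_k = 9^k. For g = 1/(1 - x)^2 the coefficient is g_k = C(k + 1, 1) = k + 1. The Hadamard coefficient is (f * g)_k = 9^k * (k + 1).
For k = 10: 9^10 * 11 = 3486784401 * 11 = 38354628411.

38354628411


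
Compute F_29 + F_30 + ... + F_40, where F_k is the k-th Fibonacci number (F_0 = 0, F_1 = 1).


Use the identity sum_{k=0}^{N} F_k = F_{N+2} - 1 (which follows from F_{k+2} - F_{k+1} = F_k). Then
sum_{k=29}^{40} F_k = (F_{42} - 1) - (F_{30} - 1) = F_{42} - F_{30}.
Computing: F_{42} = 267914296, F_{30} = 832040, so
Sum = 267914296 - 832040 = 267082256.

267082256


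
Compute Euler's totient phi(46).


phi(n) counts integers in [1, n] coprime to n. Using the multiplicative formula phi(n) = n * prod_{p | n} (1 - 1/p):
46 = 2 * 23, so
phi(46) = 46 * (1 - 1/2) * (1 - 1/23) = 22.

22


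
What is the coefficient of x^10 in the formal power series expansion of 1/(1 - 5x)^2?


The general identity 1/(1 - c x)^r = sum_{k>=0} c^k C(k + r - 1, r - 1) x^k follows by substituting y = c x into 1/(1 - y)^r = sum_{k>=0} C(k + r - 1, r - 1) y^k.
For c = 5, r = 2, k = 10:
5^10 * C(11, 1) = 9765625 * 11 = 107421875.

107421875


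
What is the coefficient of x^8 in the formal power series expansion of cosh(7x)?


The Maclaurin series is cosh(t) = sum_{m>=0} t^(2m) / (2m)!, so substituting t = 7x, only even powers of x are nonzero, with coefficient of x^(2m) equal to 7^(2m) / (2m)!.
For x^8 the coefficient is 7^8/8! = 5764801/40320 = 823543/5760.

823543/5760


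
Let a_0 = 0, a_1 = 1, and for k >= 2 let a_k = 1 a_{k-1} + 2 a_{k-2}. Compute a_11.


Iterating the recurrence forward:
a_0 = 0
a_1 = 1
a_2 = 1*1 + 2*0 = 1
a_3 = 1*1 + 2*1 = 3
a_4 = 1*3 + 2*1 = 5
a_5 = 1*5 + 2*3 = 11
a_6 = 1*11 + 2*5 = 21
a_7 = 1*21 + 2*11 = 43
a_8 = 1*43 + 2*21 = 85
a_9 = 1*85 + 2*43 = 171
a_10 = 1*171 + 2*85 = 341
a_11 = 1*341 + 2*171 = 683
So a_11 = 683.

683


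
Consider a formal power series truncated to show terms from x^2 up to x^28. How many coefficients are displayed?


From x^2 to x^28 inclusive, the count is 28 - 2 + 1 = 27.

27


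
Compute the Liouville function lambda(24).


The Liouville function is lambda(k) = (-1)^Omega(k), where Omega(k) counts the prime factors of k with multiplicity.
Factoring: 24 = 2 * 2 * 2 * 3, so Omega(24) = 4.
lambda(24) = (-1)^4 = 1.

1


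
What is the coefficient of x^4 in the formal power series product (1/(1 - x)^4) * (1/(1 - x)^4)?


Combine the factors: (1/(1 - x)^4) * (1/(1 - x)^4) = 1/(1 - x)^8.
Then use 1/(1 - x)^r = sum_{k>=0} C(k + r - 1, r - 1) x^k with r = 8 and k = 4:
C(11, 7) = 330.

330


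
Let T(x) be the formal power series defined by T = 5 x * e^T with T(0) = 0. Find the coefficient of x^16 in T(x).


Apply the Lagrange inversion formula: if T = 5 x * phi(T) with phi(t) = e^t, then
[x^n] T = 5^n * (1/n) [t^(n-1)] phi(t)^n = 5^n * (1/n) [t^(n-1)] e^(n t) = 5^n * (1/n) * n^(n-1) / (n-1)! = 5^n * n^(n-1) / n!.
When c = 1 this is the Cayley count of rooted labeled trees on n vertices, divided by n!.
For n = 16: 5^16 * 16^15 / 16! = 152587890625 * 1152921504606846976/20922789888000 = 42949672960000000000000/5108103.

42949672960000000000000/5108103


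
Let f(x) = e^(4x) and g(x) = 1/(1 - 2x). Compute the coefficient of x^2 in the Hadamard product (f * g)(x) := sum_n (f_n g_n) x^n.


Expanding: f_k = 4^k/k! (from e^(4x)) and g_k = 2^k (from 1/(1 - 2x)). So the Hadamard coefficient (f * g)_k = 4^k 2^k / k! = (8)^k / k!.
For k = 2: 8^2/2! = 64/2 = 32.

32


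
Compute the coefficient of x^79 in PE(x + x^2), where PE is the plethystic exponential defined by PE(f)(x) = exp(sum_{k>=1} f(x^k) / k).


With f(x) = x + x^2, the exponent is sum_{k>=1} (x^k + x^(2k)) / k = -ln(1 - x) - ln(1 - x^2). Exponentiating:
PE(x + x^2) = 1 / ((1 - x)(1 - x^2)).
This is the generating function for partitions of n into parts of size 1 or 2. The number of 2's can be any j in 0..39, and the rest are 1's, so
[x^79] = floor(79/2) + 1 = 40.

40


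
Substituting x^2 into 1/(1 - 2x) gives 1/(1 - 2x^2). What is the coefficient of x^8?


The coefficient of x^(2m) in 1/(1 - 2x^2) is 2^m.
With n = 8 = 2*4, the coefficient is 2^4 = 16.

16


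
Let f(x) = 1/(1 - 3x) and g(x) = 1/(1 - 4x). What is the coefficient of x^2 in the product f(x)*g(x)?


The coefficient of x^n in f*g is the Cauchy product: sum_{k=0}^{n} a^k * b^(n-k).
With a=3, b=4, n=2:
sum_{k=0}^{2} 3^k * 4^(2-k)
= 37

37


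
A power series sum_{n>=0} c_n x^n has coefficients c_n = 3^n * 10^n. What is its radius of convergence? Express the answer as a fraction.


By the root test (Cauchy-Hadamard), the radius is R = 1 / limsup_n |c_n|^(1/n).
Here |c_n|^(1/n) = (3^n * 10^n)^(1/n) = 3 * 10 = 30 for all n.
So R = 1/30 = 1/30.

1/30


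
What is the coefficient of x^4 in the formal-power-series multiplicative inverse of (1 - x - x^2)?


Let the inverse be f(x) = sum_{k>=0} a_k x^k. From f(x) * (1 - x - x^2) = 1 and matching coefficients:
 x^0: a_0 = 1.
 x^1: a_1 - a_0 = 0, so a_1 = 1.
 x^k (k >= 2): a_k - a_{k-1} - a_{k-2} = 0, i.e. a_k = a_{k-1} + a_{k-2}.
This is the Fibonacci-type recurrence shifted so that a_0 = a_1 = 1.
Iterating: a_0=1, a_1=1, a_2=2, a_3=3, a_4=5
a_4 = 5.

5


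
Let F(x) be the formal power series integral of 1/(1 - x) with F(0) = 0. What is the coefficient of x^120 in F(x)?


1/(1 - x) = sum_{k>=0} x^k. Integrating termwise and using F(0) = 0 gives
F(x) = sum_{k>=0} x^(k+1) / (k+1) = sum_{m>=1} x^m / m = -ln(1 - x).
So the coefficient of x^120 is 1/120 = 1/120.

1/120


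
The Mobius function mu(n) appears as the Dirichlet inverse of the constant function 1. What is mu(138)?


138 = 2 * 3 * 23 (all distinct primes).
mu(138) = (-1)^3 = -1

-1


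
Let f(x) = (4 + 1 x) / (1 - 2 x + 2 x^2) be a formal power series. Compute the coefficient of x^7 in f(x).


Write f(x) = sum_{k>=0} a_k x^k. Multiplying both sides by 1 - 2 x + 2 x^2 gives
(1 - 2 x + 2 x^2) sum_{k>=0} a_k x^k = 4 + 1 x.
Matching coefficients:
 x^0: a_0 = 4
 x^1: a_1 - 2 a_0 = 1  =>  a_1 = 2*4 + 1 = 9
 x^k (k >= 2): a_k = 2 a_{k-1} - 2 a_{k-2}.
Iterating: a_2 = 10, a_3 = 2, a_4 = -16, a_5 = -36, a_6 = -40, a_7 = -8.
So the coefficient of x^7 is -8.

-8


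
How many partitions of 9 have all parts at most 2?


Using the generating function (1-x)^(-1)(1-x^2)^(-1),
the coefficient of x^9 counts these restricted partitions.
Result = 5

5


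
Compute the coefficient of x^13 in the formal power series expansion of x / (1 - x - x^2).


Let f(x) = sum_{k>=0} a_k x^k. Multiplying f(x) * (1 - x - x^2) = x and matching coefficients gives a_0 = 0, a_1 = 1, and a_k = a_{k-1} + a_{k-2} for k >= 2. These are the Fibonacci numbers F_k.
Iterating from F_0 = 0, F_1 = 1:
F_0=0, F_1=1, F_2=1, F_3=2, F_4=3, F_5=5, F_6=8, F_7=13, F_8=21, F_9=34, ...
F_13 = 233.

233


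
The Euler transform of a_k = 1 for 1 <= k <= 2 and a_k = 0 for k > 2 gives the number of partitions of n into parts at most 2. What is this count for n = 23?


Partitions of 23 into parts at most 2:
Using generating function (1-x)^(-1)(1-x^2)^(-1),
the coefficient of x^23 = 12

12


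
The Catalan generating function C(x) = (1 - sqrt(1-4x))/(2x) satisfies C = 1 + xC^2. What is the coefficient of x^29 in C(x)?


Substituting x -> x scales the n-th coefficient by 1, so [x^29] C(x) = C_29.
C_29 = C(2*29, 29)/(30) = 30067266499541040/30 = 1002242216651368.
= 1002242216651368.

1002242216651368


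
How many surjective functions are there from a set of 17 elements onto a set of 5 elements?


By inclusion-exclusion on which target elements are missed, the number of surjections from an n-set onto a k-set is
surj(n, k) = sum_{j=0}^{k} (-1)^j C(k, j) (k - j)^n.
Equivalently surj(n, k) = k! * S(n, k), where S(n, k) is the Stirling number of the second kind.
For n = 17, k = 5:
S(17, 5) = 5652751651, so
surj = 5! * 5652751651 = 120 * 5652751651 = 678330198120.

678330198120


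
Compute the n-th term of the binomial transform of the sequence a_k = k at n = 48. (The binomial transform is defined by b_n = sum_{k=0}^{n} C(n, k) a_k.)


With a_k = k, b_n = sum_{k=0}^{n} C(n, k) k. Using k * C(n, k) = n * C(n-1, k-1) gives b_n = n * sum_{k>=1} C(n-1, k-1) = n * 2^(n-1).
For n = 48: 48 * 2^47 = 48 * 140737488355328 = 6755399441055744.

6755399441055744


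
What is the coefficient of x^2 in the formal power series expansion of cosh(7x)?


The Maclaurin series is cosh(t) = sum_{m>=0} t^(2m) / (2m)!, so substituting t = 7x, only even powers of x are nonzero, with coefficient of x^(2m) equal to 7^(2m) / (2m)!.
For x^2 the coefficient is 7^2/2! = 49/2 = 49/2.

49/2


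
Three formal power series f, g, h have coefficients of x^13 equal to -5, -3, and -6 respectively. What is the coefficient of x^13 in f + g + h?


Series addition is componentwise:
-5 + -3 + -6
= -14

-14


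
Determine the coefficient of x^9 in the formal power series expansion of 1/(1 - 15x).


The geometric series identity gives 1/(1 - c x) = sum_{k>=0} c^k x^k, so the coefficient of x^k is c^k.
Here c = 15 and k = 9.
Computing: 15^9 = 38443359375

38443359375


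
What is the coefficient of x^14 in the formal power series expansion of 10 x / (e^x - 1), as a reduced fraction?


The exponential generating function for Bernoulli numbers is
x / (e^x - 1) = sum_{k>=0} B_k x^k / k!.
So the coefficient of x^14 in 10 x / (e^x - 1) is 10 B_14 / 14!.
Computing: B_14 = 7/6, 14! = 87178291200, giving
10 * 7/6 / 87178291200 = 1/7472424960.

1/7472424960


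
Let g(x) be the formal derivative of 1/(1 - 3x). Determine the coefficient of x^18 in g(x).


Differentiate termwise: d/dx sum_{k>=0} 3^k x^k = sum_{k>=1} k 3^k x^(k-1) = sum_{j>=0} (j+1) 3^(j+1) x^j.
Equivalently, d/dx [1/(1 - 3x)] = 3/(1 - 3x)^2.
For j = 18: 19 * 3^19 = 19 * 1162261467 = 22082967873.

22082967873


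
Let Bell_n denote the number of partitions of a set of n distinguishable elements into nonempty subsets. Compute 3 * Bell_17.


Bell_17 can be computed from the Bell triangle or from Dobinski's identity Bell_n = (1/e) * sum_{k>=0} k^n / k!.
Computing Bell_17 = 82864869804.
Then 3 * 82864869804 = 248594609412.

248594609412


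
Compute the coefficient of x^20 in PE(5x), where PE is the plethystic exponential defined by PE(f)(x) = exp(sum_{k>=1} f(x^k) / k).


With f(x) = 5x, the exponent is sum_{k>=1} 5 x^k / k = 5 * (-ln(1 - x)). Exponentiating:
PE(5x) = exp(-5 ln(1 - x)) = 1/(1 - x)^5.
By the negative binomial expansion, [x^n] 1/(1 - x)^5 = C(n + 4, 4).
For n = 20: C(24, 4) = 10626.

10626


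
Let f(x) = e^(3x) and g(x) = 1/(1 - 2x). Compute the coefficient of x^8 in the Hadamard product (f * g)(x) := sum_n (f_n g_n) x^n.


Expanding: f_k = 3^k/k! (from e^(3x)) and g_k = 2^k (from 1/(1 - 2x)). So the Hadamard coefficient (f * g)_k = 3^k 2^k / k! = (6)^k / k!.
For k = 8: 6^8/8! = 1679616/40320 = 1458/35.

1458/35


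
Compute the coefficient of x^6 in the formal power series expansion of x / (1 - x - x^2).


Let f(x) = sum_{k>=0} a_k x^k. Multiplying f(x) * (1 - x - x^2) = x and matching coefficients gives a_0 = 0, a_1 = 1, and a_k = a_{k-1} + a_{k-2} for k >= 2. These are the Fibonacci numbers F_k.
Iterating from F_0 = 0, F_1 = 1:
F_0=0, F_1=1, F_2=1, F_3=2, F_4=3, F_5=5, F_6=8
F_6 = 8.

8


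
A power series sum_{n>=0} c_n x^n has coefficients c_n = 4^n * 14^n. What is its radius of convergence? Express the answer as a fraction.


By the root test (Cauchy-Hadamard), the radius is R = 1 / limsup_n |c_n|^(1/n).
Here |c_n|^(1/n) = (4^n * 14^n)^(1/n) = 4 * 14 = 56 for all n.
So R = 1/56 = 1/56.

1/56


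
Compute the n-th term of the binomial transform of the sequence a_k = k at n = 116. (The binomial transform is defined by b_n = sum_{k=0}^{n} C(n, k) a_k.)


With a_k = k, b_n = sum_{k=0}^{n} C(n, k) k. Using k * C(n, k) = n * C(n-1, k-1) gives b_n = n * sum_{k>=1} C(n-1, k-1) = n * 2^(n-1).
For n = 116: 116 * 2^115 = 116 * 41538374868278621028243970633760768 = 4818451484720320039276300593516249088.

4818451484720320039276300593516249088


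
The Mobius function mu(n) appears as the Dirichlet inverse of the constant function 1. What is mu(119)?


119 = 7 * 17 (all distinct primes).
mu(119) = (-1)^2 = 1

1


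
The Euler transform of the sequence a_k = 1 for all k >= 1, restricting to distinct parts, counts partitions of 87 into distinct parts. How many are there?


Partitions of 87 into distinct parts can be computed via generating function.
Product (1+x)(1+x^2)(1+x^3)...
The coefficient of x^87 = 145578

145578


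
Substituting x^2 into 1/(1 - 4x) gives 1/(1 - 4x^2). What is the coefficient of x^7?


Since 1/(1 - 4x^2) only has even powers of x,
the coefficient of x^7 (odd) is 0.

0


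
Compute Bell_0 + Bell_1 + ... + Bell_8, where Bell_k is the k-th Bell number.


Recall Bell_k counts set partitions of a k-set (with Bell_0 = 1 by convention).
Bell_0 through Bell_8: 1, 1, 2, 5, 15, 52, 203, 877, 4140
Sum = 1 + 1 + 2 + 5 + 15 + 52 + 203 + 877 + 4140 = 5296.

5296


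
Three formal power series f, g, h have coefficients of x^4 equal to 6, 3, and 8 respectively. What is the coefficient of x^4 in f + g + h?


Series addition is componentwise:
6 + 3 + 8
= 17

17


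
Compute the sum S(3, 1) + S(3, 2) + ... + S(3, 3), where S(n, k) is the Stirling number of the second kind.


By definition, S(n, k) counts partitions of an n-set into exactly k nonempty blocks.
Computing row n = 3 for k = 1..3:
S(3, k): 1, 3, 1
Sum = 5. (This equals Bell_3 since the sum runs over all k.)

5


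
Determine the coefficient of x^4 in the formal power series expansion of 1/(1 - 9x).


The geometric series identity gives 1/(1 - c x) = sum_{k>=0} c^k x^k, so the coefficient of x^k is c^k.
Here c = 9 and k = 4.
Computing: 9^4 = 6561

6561


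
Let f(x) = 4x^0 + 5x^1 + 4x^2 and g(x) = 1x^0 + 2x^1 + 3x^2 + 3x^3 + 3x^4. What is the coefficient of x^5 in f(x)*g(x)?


Cauchy product at x^5:
5*3 + 4*3
= 27

27


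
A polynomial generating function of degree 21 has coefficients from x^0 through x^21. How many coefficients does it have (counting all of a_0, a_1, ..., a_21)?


A polynomial of degree 21 takes the form a_0 + a_1 x + ... + a_21 x^21.
The number of coefficients is 21 + 1 = 22.

22


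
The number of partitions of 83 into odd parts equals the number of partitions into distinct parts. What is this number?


Computing partitions of 83 into odd parts (1, 3, 5, ...):
Using the generating function prod_{k>=0} 1/(1-x^(2k+1)),
the count is 101698

101698


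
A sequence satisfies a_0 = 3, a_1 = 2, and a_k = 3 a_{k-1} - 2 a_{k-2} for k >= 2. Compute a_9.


The characteristic equation is t^2 - 3 t + 2 = 0, with roots r_1 = 2 and r_2 = 1 (so c_1 = r_1 + r_2, c_2 = -r_1 r_2 as required).
One can use the closed form a_n = A r_1^n + B r_2^n, but direct iteration is more reliable:
a_0 = 3, a_1 = 2, a_2 = 0, a_3 = -4, a_4 = -12, a_5 = -28, a_6 = -60, a_7 = -124, a_8 = -252, a_9 = -508.
So a_9 = -508.

-508


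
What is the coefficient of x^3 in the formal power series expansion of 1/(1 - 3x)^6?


The general identity 1/(1 - c x)^r = sum_{k>=0} c^k C(k + r - 1, r - 1) x^k follows by substituting y = c x into 1/(1 - y)^r = sum_{k>=0} C(k + r - 1, r - 1) y^k.
For c = 3, r = 6, k = 3:
3^3 * C(8, 5) = 27 * 56 = 1512.

1512


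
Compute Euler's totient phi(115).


phi(n) counts integers in [1, n] coprime to n. Using the multiplicative formula phi(n) = n * prod_{p | n} (1 - 1/p):
115 = 5 * 23, so
phi(115) = 115 * (1 - 1/5) * (1 - 1/23) = 88.

88


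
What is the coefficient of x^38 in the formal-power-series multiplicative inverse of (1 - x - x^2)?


Let the inverse be f(x) = sum_{k>=0} a_k x^k. From f(x) * (1 - x - x^2) = 1 and matching coefficients:
 x^0: a_0 = 1.
 x^1: a_1 - a_0 = 0, so a_1 = 1.
 x^k (k >= 2): a_k - a_{k-1} - a_{k-2} = 0, i.e. a_k = a_{k-1} + a_{k-2}.
This is the Fibonacci-type recurrence shifted so that a_0 = a_1 = 1.
Iterating: a_0=1, a_1=1, a_2=2, a_3=3, a_4=5, a_5=8, a_6=13, a_7=21, a_8=34, a_9=55, ...
a_38 = 63245986.

63245986


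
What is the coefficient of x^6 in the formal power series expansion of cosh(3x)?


The Maclaurin series is cosh(t) = sum_{m>=0} t^(2m) / (2m)!, so substituting t = 3x, only even powers of x are nonzero, with coefficient of x^(2m) equal to 3^(2m) / (2m)!.
For x^6 the coefficient is 3^6/6! = 729/720 = 81/80.

81/80


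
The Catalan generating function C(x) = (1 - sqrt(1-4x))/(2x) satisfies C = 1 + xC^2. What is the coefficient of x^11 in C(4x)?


Substituting x -> 4x scales the n-th coefficient by 4^n, so [x^11] C(4x) = 4^11 * C_11.
C_11 = C(2*11, 11)/(12) = 705432/12 = 58786.
So 4^11 * 58786 = 4194304 * 58786 = 246566354944.

246566354944


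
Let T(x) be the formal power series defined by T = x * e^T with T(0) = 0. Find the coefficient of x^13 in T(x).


Apply the Lagrange inversion formula: if T = x * phi(T) with phi(t) = e^t, then
[x^n] T = (1/n) [t^(n-1)] phi(t)^n = (1/n) [t^(n-1)] e^(n t) = (1/n) * n^(n-1) / (n-1)! = n^(n-1) / n!.
When c = 1 this is the Cayley count of rooted labeled trees on n vertices, divided by n!.
For n = 13: 13^12 / 13! = 23298085122481/6227020800 = 1792160394037/479001600.

1792160394037/479001600


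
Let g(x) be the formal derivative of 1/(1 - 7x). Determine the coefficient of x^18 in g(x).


Differentiate termwise: d/dx sum_{k>=0} 7^k x^k = sum_{k>=1} k 7^k x^(k-1) = sum_{j>=0} (j+1) 7^(j+1) x^j.
Equivalently, d/dx [1/(1 - 7x)] = 7/(1 - 7x)^2.
For j = 18: 19 * 7^19 = 19 * 11398895185373143 = 216579008522089717.

216579008522089717


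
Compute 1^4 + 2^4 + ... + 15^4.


This power sum has a closed form given by Faulhaber's formula
sum_{k=1}^{m} k^p = (1 / (p + 1)) * sum_{j=0}^{p} C(p + 1, j) B_j m^(p + 1 - j),
but for small m direct computation is fastest:
1 + 16 + 81 + 256 + 625 + 1296 + 2401 + 4096 + 6561 + 10000 + 14641 + 20736 + 28561 + 38416 + 50625 = 178312.

178312


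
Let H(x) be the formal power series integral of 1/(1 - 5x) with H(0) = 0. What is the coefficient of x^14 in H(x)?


1/(1 - 5x) = sum_{k>=0} 5^k x^k. Integrating termwise with H(0) = 0:
H(x) = sum_{k>=0} 5^k x^(k+1) / (k+1) = sum_{m>=1} 5^(m-1) x^m / m.
For m = 14: 5^13/14 = 1220703125/14 = 1220703125/14.

1220703125/14


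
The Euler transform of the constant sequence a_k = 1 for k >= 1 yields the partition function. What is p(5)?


The Euler transform converts the sequence a_k = 1 into the number of integer partitions.
Using the recurrence or dynamic programming:
p(5) = 7

7


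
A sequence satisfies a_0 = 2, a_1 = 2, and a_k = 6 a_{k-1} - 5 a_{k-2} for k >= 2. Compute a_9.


The characteristic equation is t^2 - 6 t + 5 = 0, with roots r_1 = 5 and r_2 = 1 (so c_1 = r_1 + r_2, c_2 = -r_1 r_2 as required).
One can use the closed form a_n = A r_1^n + B r_2^n, but direct iteration is more reliable:
a_0 = 2, a_1 = 2, a_2 = 2, a_3 = 2, a_4 = 2, a_5 = 2, a_6 = 2, a_7 = 2, a_8 = 2, a_9 = 2.
So a_9 = 2.

2


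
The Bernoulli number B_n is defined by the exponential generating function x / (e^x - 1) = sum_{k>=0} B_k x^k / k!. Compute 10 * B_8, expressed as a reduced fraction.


Bernoulli numbers can also be computed recursively via B_0 = 1 and sum_{j=0}^{m} C(m+1, j) B_j = 0 for m >= 1. Odd-index Bernoulli numbers vanish for k >= 3.
Computing B_8 = -1/30, so 10 * B_8 = 10 * -1/30 = -1/3.

-1/3


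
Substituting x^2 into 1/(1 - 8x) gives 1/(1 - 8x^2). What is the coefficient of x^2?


The coefficient of x^(2m) in 1/(1 - 8x^2) is 8^m.
With n = 2 = 2*1, the coefficient is 8^1 = 8.

8


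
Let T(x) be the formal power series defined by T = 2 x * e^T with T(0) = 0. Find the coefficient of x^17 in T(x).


Apply the Lagrange inversion formula: if T = 2 x * phi(T) with phi(t) = e^t, then
[x^n] T = 2^n * (1/n) [t^(n-1)] phi(t)^n = 2^n * (1/n) [t^(n-1)] e^(n t) = 2^n * (1/n) * n^(n-1) / (n-1)! = 2^n * n^(n-1) / n!.
When c = 1 this is the Cayley count of rooted labeled trees on n vertices, divided by n!.
For n = 17: 2^17 * 17^16 / 17! = 131072 * 48661191875666868481/355687428096000 = 11449692206039263172/638512875.

11449692206039263172/638512875


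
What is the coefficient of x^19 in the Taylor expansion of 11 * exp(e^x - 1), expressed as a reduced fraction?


exp(e^x - 1) = sum_{k>=0} Bell_k x^k / k!, where Bell_k is the k-th Bell number.
So the coefficient of x^19 is 11 * Bell_19 / 19!.
Computing: Bell_19 = 5832742205057 and 19! = 121645100408832000, giving
11 * 5832742205057/121645100408832000 = 5832742205057/11058645491712000.

5832742205057/11058645491712000


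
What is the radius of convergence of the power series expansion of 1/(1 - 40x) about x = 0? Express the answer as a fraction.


Expanding 1/(1 - 40x) = sum_{k>=0} 40^k x^k, the series converges when |40x| < 1, i.e., |x| < 1/40.
So the radius of convergence is 1/40 = 1/40.

1/40


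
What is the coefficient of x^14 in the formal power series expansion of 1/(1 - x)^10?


The negative binomial / multiset identity is
1/(1 - x)^r = sum_{k>=0} C(k + r - 1, r - 1) x^k.
Here r = 10 and k = 14, so the coefficient is
C(14 + 9, 9) = C(23, 9)
= 817190

817190


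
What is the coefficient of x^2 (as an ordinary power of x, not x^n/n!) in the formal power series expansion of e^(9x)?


The exponential series is e^y = sum_{k>=0} y^k / k!. Substituting y = 9x gives
e^(9x) = sum_{k>=0} 9^k x^k / k!.
So the coefficient of x^n is a^n/n! with a = 9, n = 2:
9^2 / 2! = 81/2 = 81/2

81/2


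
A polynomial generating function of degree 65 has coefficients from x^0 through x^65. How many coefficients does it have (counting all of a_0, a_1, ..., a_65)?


A polynomial of degree 65 takes the form a_0 + a_1 x + ... + a_65 x^65.
The number of coefficients is 65 + 1 = 66.

66


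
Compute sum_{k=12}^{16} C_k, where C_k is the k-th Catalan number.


C_12 through C_16: 208012, 742900, 2674440, 9694845, 35357670
Sum = 208012 + 742900 + 2674440 + 9694845 + 35357670
= 48677867

48677867


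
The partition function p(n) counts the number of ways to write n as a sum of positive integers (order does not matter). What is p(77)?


Using the generating function prod_{k>=1} 1/(1-x^k), we compute p(77).
By dynamic programming over parts 1 through 77:
p(77) = 10619863

10619863


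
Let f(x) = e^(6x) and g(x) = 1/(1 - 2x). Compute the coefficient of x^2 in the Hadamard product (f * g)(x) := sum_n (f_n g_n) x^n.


Expanding: f_k = 6^k/k! (from e^(6x)) and g_k = 2^k (from 1/(1 - 2x)). So the Hadamard coefficient (f * g)_k = 6^k 2^k / k! = (12)^k / k!.
For k = 2: 12^2/2! = 144/2 = 72.

72


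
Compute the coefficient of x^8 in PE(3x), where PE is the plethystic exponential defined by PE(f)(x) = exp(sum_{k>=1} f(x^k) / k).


With f(x) = 3x, the exponent is sum_{k>=1} 3 x^k / k = 3 * (-ln(1 - x)). Exponentiating:
PE(3x) = exp(-3 ln(1 - x)) = 1/(1 - x)^3.
By the negative binomial expansion, [x^n] 1/(1 - x)^3 = C(n + 2, 2).
For n = 8: C(10, 2) = 45.

45


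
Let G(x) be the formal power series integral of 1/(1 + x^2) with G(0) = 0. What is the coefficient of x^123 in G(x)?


1/(1 + x^2) = sum_{j>=0} (-1)^j x^(2j). Integrating termwise with G(0) = 0:
G(x) = sum_{j>=0} (-1)^j x^(2j+1) / (2j+1) = arctan(x).
Only odd powers are nonzero. For x^123 write 123 = 2*61 + 1, giving
(-1)^61 / 123 = -1/123 = -1/123.

-1/123


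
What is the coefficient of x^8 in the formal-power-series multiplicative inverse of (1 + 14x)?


The inverse is 1/(1 + 14x). Apply the geometric identity 1/(1 - y) = sum_{k>=0} y^k with y = -14x:
1/(1 + 14x) = sum_{k>=0} (-14)^k x^k.
So the coefficient of x^8 is (-14)^8 = 1475789056.

1475789056


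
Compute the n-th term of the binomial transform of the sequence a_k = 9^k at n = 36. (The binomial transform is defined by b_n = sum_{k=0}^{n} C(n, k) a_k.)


With a_k = 9^k, b_n = sum_{k=0}^{n} C(n, k) 9^k = (1 + 9)^n by the binomial theorem.
For n = 36: (1 + 9)^36 = 10^36 = 1000000000000000000000000000000000000.

1000000000000000000000000000000000000


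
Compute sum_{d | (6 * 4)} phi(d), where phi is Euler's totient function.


First, 6 * 4 = 24. One classical identity is sum_{d | n} phi(d) = n (each k in [1, n] has a unique gcd with n, and among the k's with gcd(k, n) = n/d there are phi(d) of them). So the sum equals 24. We also verify directly:
Divisors of 24: 1, 2, 3, 4, 6, 8, 12, 24.
phi values: 1, 1, 2, 2, 2, 4, 4, 8.
Sum = 24.

24


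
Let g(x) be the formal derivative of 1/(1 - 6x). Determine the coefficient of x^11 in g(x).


Differentiate termwise: d/dx sum_{k>=0} 6^k x^k = sum_{k>=1} k 6^k x^(k-1) = sum_{j>=0} (j+1) 6^(j+1) x^j.
Equivalently, d/dx [1/(1 - 6x)] = 6/(1 - 6x)^2.
For j = 11: 12 * 6^12 = 12 * 2176782336 = 26121388032.

26121388032


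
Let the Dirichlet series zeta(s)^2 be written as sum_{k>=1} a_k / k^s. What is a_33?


The Dirichlet convolution of the constant function 1 with itself gives (1 * 1)(k) = sum_{d | k} 1 = d(k), the number of positive divisors of k.
Since zeta(s) = sum_{k>=1} 1/k^s, we have zeta(s)^2 = sum_{k>=1} d(k)/k^s, so a_k = d(k).
For k = 33: the divisors are 1, 3, 11, 33.
Count = 4.

4


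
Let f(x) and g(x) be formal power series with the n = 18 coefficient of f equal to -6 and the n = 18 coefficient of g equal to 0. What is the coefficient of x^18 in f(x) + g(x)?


Addition of formal power series is termwise.
The coefficient of x^18 in f + g = -6 + 0
= -6

-6


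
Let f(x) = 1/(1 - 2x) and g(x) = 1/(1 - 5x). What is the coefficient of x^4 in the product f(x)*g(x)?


The coefficient of x^n in f*g is the Cauchy product: sum_{k=0}^{n} a^k * b^(n-k).
With a=2, b=5, n=4:
sum_{k=0}^{4} 2^k * 5^(4-k)
= 1031

1031


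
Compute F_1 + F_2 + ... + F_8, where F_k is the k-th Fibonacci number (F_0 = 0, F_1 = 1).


Use the identity sum_{k=0}^{N} F_k = F_{N+2} - 1 (which follows from F_{k+2} - F_{k+1} = F_k). Then
sum_{k=1}^{8} F_k = (F_{10} - 1) - (F_{2} - 1) = F_{10} - F_{2}.
Computing: F_{10} = 55, F_{2} = 1, so
Sum = 55 - 1 = 54.

54


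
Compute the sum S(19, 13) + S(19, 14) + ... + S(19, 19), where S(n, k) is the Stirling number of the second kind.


By definition, S(n, k) counts partitions of an n-set into exactly k nonempty blocks.
Computing row n = 19 for k = 13..19:
S(19, k): 2892439160, 243577530, 13916778, 527136, 12597, 171, 1
Sum = 3150473373.

3150473373


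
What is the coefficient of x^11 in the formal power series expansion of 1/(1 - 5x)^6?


The general identity 1/(1 - c x)^r = sum_{k>=0} c^k C(k + r - 1, r - 1) x^k follows by substituting y = c x into 1/(1 - y)^r = sum_{k>=0} C(k + r - 1, r - 1) y^k.
For c = 5, r = 6, k = 11:
5^11 * C(16, 5) = 48828125 * 4368 = 213281250000.

213281250000


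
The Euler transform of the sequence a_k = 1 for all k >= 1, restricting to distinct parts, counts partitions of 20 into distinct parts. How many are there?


Partitions of 20 into distinct parts can be computed via generating function.
Product (1+x)(1+x^2)(1+x^3)...
The coefficient of x^20 = 64

64


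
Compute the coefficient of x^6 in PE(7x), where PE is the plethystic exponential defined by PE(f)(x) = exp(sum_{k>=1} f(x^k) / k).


With f(x) = 7x, the exponent is sum_{k>=1} 7 x^k / k = 7 * (-ln(1 - x)). Exponentiating:
PE(7x) = exp(-7 ln(1 - x)) = 1/(1 - x)^7.
By the negative binomial expansion, [x^n] 1/(1 - x)^7 = C(n + 6, 6).
For n = 6: C(12, 6) = 924.

924


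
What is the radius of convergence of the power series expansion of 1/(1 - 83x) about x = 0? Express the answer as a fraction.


Expanding 1/(1 - 83x) = sum_{k>=0} 83^k x^k, the series converges when |83x| < 1, i.e., |x| < 1/83.
So the radius of convergence is 1/83 = 1/83.

1/83


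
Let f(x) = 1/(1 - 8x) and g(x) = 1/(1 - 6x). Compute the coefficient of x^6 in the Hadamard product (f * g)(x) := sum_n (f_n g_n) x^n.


f has coefficients f_k = 8^k and g has coefficients g_k = 6^k, so the Hadamard product has coefficient (f*g)_k = 8^k * 6^k = 48^k.
For k = 6: 48^6 = 12230590464.

12230590464


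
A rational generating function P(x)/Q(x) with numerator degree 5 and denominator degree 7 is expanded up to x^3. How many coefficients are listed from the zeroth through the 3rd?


Expanding up to x^3 gives the coefficients for x^0, x^1, ..., x^3.
That is 3 + 1 = 4 coefficients in total.

4


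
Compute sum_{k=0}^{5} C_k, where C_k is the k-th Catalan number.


C_0 through C_5: 1, 1, 2, 5, 14, 42
Sum = 1 + 1 + 2 + 5 + 14 + 42
= 65

65


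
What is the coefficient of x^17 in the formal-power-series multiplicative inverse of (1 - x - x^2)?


Let the inverse be f(x) = sum_{k>=0} a_k x^k. From f(x) * (1 - x - x^2) = 1 and matching coefficients:
 x^0: a_0 = 1.
 x^1: a_1 - a_0 = 0, so a_1 = 1.
 x^k (k >= 2): a_k - a_{k-1} - a_{k-2} = 0, i.e. a_k = a_{k-1} + a_{k-2}.
This is the Fibonacci-type recurrence shifted so that a_0 = a_1 = 1.
Iterating: a_0=1, a_1=1, a_2=2, a_3=3, a_4=5, a_5=8, a_6=13, a_7=21, a_8=34, a_9=55, ...
a_17 = 2584.

2584


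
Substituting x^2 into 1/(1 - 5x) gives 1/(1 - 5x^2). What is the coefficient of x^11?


Since 1/(1 - 5x^2) only has even powers of x,
the coefficient of x^11 (odd) is 0.

0


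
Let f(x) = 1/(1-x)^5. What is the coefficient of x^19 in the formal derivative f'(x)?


Differentiate: d/dx [ 1/(1-x)^r ] = r / (1-x)^(r+1).
Here r = 5, so f'(x) = 5 / (1-x)^6.
The expansion of 1/(1-x)^(r+1) has coefficient of x^n equal to C(n+r, r).
So the coefficient of x^19 in f'(x) is
5 * C(24, 5) = 5 * 42504 = 212520

212520


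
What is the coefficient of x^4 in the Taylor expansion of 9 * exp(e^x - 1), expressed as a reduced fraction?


exp(e^x - 1) = sum_{k>=0} Bell_k x^k / k!, where Bell_k is the k-th Bell number.
So the coefficient of x^4 is 9 * Bell_4 / 4!.
Computing: Bell_4 = 15 and 4! = 24, giving
9 * 15/24 = 45/8.

45/8


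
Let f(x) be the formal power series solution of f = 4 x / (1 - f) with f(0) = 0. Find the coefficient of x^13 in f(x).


Apply Lagrange inversion: f = 4 x * phi(f) with phi(t) = 1/(1 - t), so
[x^n] f = 4^n * (1/n) [t^(n-1)] phi(t)^n = 4^n * (1/n) [t^(n-1)] (1 - t)^(-n) = 4^n * (1/n) C(2n - 2, n - 1) = 4^n * C_{n-1}.
For n = 13: C_12 = C(24, 12) / 13 = 2704156/13 = 208012.
With the 4^13 = 67108864 factor, the coefficient is 67108864 * 208012 = 13959449018368.

13959449018368


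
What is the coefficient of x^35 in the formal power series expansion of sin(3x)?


The Maclaurin series is sin(t) = sum_{k>=0} (-1)^k t^(2k+1) / (2k+1)!, so substituting t = 3x, only odd powers of x are nonzero, with coefficient of x^(2k+1) equal to (-1)^k 3^(2k+1) / (2k+1)!.
Write 35 = 2*17 + 1, giving the coefficient (-1)^17 * 3^35 / 35! = -50031545098999707/10333147966386144929666651337523200000000 = -3486784401/720134848346716926220697600000000.

-3486784401/720134848346716926220697600000000


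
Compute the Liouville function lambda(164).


The Liouville function is lambda(k) = (-1)^Omega(k), where Omega(k) counts the prime factors of k with multiplicity.
Factoring: 164 = 2 * 2 * 41, so Omega(164) = 3.
lambda(164) = (-1)^3 = -1.

-1


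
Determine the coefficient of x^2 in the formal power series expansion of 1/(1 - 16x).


The geometric series identity gives 1/(1 - c x) = sum_{k>=0} c^k x^k, so the coefficient of x^k is c^k.
Here c = 16 and k = 2.
Computing: 16^2 = 256

256


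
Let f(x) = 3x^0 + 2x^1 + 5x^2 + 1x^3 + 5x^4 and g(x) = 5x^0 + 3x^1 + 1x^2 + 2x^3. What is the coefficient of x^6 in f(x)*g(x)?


Cauchy product at x^6:
1*2 + 5*1
= 7

7


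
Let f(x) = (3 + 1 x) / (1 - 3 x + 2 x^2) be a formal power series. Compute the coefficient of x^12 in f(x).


Write f(x) = sum_{k>=0} a_k x^k. Multiplying both sides by 1 - 3 x + 2 x^2 gives
(1 - 3 x + 2 x^2) sum_{k>=0} a_k x^k = 3 + 1 x.
Matching coefficients:
 x^0: a_0 = 3
 x^1: a_1 - 3 a_0 = 1  =>  a_1 = 3*3 + 1 = 10
 x^k (k >= 2): a_k = 3 a_{k-1} - 2 a_{k-2}.
Iterating: a_2 = 24, a_3 = 52, a_4 = 108, a_5 = 220, a_6 = 444, a_7 = 892, a_8 = 1788, a_9 = 3580, a_10 = 7164, a_11 = 14332, a_12 = 28668.
So the coefficient of x^12 is 28668.

28668


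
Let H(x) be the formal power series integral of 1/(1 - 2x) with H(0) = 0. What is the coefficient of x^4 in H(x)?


1/(1 - 2x) = sum_{k>=0} 2^k x^k. Integrating termwise with H(0) = 0:
H(x) = sum_{k>=0} 2^k x^(k+1) / (k+1) = sum_{m>=1} 2^(m-1) x^m / m.
For m = 4: 2^3/4 = 8/4 = 2.

2


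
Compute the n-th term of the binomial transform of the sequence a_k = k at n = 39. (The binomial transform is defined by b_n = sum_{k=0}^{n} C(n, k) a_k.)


With a_k = k, b_n = sum_{k=0}^{n} C(n, k) k. Using k * C(n, k) = n * C(n-1, k-1) gives b_n = n * sum_{k>=1} C(n-1, k-1) = n * 2^(n-1).
For n = 39: 39 * 2^38 = 39 * 274877906944 = 10720238370816.

10720238370816


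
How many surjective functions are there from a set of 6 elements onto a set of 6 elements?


By inclusion-exclusion on which target elements are missed, the number of surjections from an n-set onto a k-set is
surj(n, k) = sum_{j=0}^{k} (-1)^j C(k, j) (k - j)^n.
Equivalently surj(n, k) = k! * S(n, k), where S(n, k) is the Stirling number of the second kind.
For n = 6, k = 6:
S(6, 6) = 1, so
surj = 6! * 1 = 720 * 1 = 720.

720
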